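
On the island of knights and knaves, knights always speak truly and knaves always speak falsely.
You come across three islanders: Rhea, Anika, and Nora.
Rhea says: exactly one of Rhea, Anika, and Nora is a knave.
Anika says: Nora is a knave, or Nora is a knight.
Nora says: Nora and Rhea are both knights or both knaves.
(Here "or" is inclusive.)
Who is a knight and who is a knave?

Rhea (knight): "exactly one of Rhea, Anika, and Nora is a knave" — true. ✓
Anika (knight): "Nora is a knave, or Nora is a knight" — true. ✓
Since Nora is a knave, "Nora and Rhea are both knights or both knaves" needs to be false, which holds.

Rhea is a knight, Anika is a knight, and Nora is a knave.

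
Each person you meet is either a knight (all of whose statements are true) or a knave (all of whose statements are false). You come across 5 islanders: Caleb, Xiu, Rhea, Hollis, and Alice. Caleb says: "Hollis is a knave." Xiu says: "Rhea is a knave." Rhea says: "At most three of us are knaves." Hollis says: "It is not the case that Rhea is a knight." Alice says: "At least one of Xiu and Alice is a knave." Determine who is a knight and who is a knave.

Caleb is a knight, Xiu is a knave, Rhea is a knight, Hollis is a knave, and Alice is a knight.

Suppose Caleb is a knave. Then Caleb's statement "Hollis is a knave" would have to be false. Checking the 16 ways to assign the others, none is consistent with every speaker.
(For instance, with Xiu=knave, Rhea=knight, Hollis=knave, Alice=knight, Caleb's claim "Hollis is a knave" comes out true where it would need to be false.)
So Caleb must be a knight, making "Hollis is a knave" true. Taking Caleb=knight, Xiu=knave, Rhea=knight, Hollis=knave, Alice=knight, each remaining statement checks out:
  Xiu (knave): "Rhea is a knave" — false. ✓
  Rhea (knight): "at most three of us are knaves" — true. ✓
  Hollis (knave): "it is not the case that Rhea is a knight" — false. ✓
  Alice (knight): "at least one of Xiu and Alice is a knave" — true. ✓
This is the unique consistent assignment.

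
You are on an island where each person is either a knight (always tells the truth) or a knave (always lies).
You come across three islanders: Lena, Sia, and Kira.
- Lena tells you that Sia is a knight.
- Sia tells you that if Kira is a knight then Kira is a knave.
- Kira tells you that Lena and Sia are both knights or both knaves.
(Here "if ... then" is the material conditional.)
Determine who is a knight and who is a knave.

Since Lena is a knave, "Sia is a knight" needs to be false, which holds.
Sia is a knave, and the claim "if Kira is a knight then Kira is a knave" is indeed false.
Kira is a knight; "Lena and Sia are both knights or both knaves" is True, as required.

Lena is a knave, Sia is a knave, and Kira is a knight.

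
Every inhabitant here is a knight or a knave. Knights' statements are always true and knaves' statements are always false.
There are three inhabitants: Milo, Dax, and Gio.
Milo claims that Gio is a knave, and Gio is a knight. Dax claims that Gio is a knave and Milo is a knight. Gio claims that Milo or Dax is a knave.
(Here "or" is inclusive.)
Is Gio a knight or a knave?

Gio is a knight.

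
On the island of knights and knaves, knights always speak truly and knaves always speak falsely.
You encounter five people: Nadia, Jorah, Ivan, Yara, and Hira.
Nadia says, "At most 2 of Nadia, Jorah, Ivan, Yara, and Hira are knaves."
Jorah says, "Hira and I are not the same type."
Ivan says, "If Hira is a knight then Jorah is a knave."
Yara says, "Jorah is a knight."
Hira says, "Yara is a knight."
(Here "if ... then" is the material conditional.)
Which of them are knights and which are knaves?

Nadia is a knave, Jorah is a knave, Ivan is a knight, Yara is a knave, and Hira is a knave.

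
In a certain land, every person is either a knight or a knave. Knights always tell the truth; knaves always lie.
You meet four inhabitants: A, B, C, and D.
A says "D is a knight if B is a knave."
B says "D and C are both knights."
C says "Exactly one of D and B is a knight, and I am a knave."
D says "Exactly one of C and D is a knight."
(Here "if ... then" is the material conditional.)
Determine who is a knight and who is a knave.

Suppose A is a knight. Then A's statement "D is a knight if B is a knave" would have to be true. Checking the 8 ways to assign the others, none is consistent with every speaker.
(For instance, with B=knave, C=knave, D=knave, A's claim "D is a knight if B is a knave" comes out false where it would need to be true.)
So A must be a knave, making "D is a knight if B is a knave" false. Taking A=knave, B=knave, C=knave, D=knave, each remaining statement checks out:
  B (knave): "D and C are both knights" — false. ✓
  C (knave): "exactly one of D and B is a knight, and I am a knave" — false. ✓
  D (knave): "exactly one of C and D is a knight" — false. ✓
This is the unique consistent assignment.

A is a knave, B is a knave, C is a knave, and D is a knave.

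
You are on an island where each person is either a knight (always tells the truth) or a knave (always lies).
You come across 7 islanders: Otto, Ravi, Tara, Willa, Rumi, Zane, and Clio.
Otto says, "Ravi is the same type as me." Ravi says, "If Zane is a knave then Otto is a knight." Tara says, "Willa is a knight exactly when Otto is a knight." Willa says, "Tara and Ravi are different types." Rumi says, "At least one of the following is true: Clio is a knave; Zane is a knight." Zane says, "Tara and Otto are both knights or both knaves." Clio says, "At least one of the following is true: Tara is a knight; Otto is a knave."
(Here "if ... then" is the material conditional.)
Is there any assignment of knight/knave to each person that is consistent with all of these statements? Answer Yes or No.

Yes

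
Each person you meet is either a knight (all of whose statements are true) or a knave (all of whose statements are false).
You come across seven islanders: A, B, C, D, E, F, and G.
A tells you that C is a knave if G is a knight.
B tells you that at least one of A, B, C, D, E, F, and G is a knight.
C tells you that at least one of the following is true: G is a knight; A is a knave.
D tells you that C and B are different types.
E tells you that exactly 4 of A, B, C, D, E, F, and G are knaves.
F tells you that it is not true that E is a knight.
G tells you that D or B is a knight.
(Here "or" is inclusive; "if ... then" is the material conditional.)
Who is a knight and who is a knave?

Knights: B, C, F, and G. Knaves: A, D, and E.

A (knave): "C is a knave if G is a knight" — false. ✓
B is a knight; "at least one of A, B, C, D, E, F, and G is a knight" is true, as required.
As a knight, C's statement "at least one of the following is true: G is a knight; A is a knave" should be true; it is.
As a knave, D's statement "C and B are different types" should be false; it is.
E is a knave, and the claim "exactly 4 of A, B, C, D, E, F, and G are knaves" is indeed false.
F is a knight, and the claim "it is not true that E is a knight" is indeed true.
G is a knight, so "D or B is a knight" must be true — and it is.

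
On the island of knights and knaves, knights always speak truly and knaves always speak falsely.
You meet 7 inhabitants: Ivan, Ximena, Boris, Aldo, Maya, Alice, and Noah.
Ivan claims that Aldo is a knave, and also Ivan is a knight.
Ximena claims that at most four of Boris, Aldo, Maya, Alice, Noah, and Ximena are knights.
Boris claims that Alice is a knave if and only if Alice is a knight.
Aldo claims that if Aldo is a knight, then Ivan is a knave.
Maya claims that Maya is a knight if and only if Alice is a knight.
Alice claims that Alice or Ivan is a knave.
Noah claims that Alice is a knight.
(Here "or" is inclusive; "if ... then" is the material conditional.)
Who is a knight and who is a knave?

As a knave, Ivan's statement "Aldo is a knave, and also Ivan is a knight" should be False; it is.
Ximena is a knight, and the claim "at most four of Boris, Aldo, Maya, Alice, Noah, and Ximena are knights" is indeed true.
Boris is a knave, and the claim "Alice is a knave if and only if Alice is a knight" is indeed False.
Aldo is a knight, and the claim "if Aldo is a knight, then Ivan is a knave" is indeed true.
Maya is a knave, and the claim "Maya is a knight if and only if Alice is a knight" is indeed False.
Alice is a knight, so "Alice or Ivan is a knave" must be true — and it is.
Noah (knight): "Alice is a knight" — true. ✓

Knights: Ximena, Aldo, Alice, and Noah. Knaves: Ivan, Boris, and Maya.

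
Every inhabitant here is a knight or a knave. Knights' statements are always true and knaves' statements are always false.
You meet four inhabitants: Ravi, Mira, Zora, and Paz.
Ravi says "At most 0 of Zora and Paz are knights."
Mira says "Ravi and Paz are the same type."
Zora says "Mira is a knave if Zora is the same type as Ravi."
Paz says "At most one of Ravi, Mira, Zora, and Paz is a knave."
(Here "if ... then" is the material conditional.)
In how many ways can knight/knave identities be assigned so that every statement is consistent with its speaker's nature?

Consistent assignments:
  Ravi=knave, Mira=knight, Zora=knight, Paz=knave

1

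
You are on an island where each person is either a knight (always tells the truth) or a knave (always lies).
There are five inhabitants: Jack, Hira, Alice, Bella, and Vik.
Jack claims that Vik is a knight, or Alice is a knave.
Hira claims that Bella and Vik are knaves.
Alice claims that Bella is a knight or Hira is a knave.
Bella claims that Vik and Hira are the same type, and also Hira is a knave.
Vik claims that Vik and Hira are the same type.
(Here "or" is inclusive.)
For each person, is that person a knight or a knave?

Suppose Jack is a knave. Then Jack's statement "Vik is a knight, or Alice is a knave" would have to be false. Checking the 16 ways to assign the others, none is consistent with every speaker.
(For instance, with Hira=knight, Alice=knave, Bella=knave, Vik=knave, Jack's claim "Vik is a knight, or Alice is a knave" comes out true where it would need to be false.)
So Jack must be a knight, making "Vik is a knight, or Alice is a knave" true. Taking Jack=knight, Hira=knight, Alice=knave, Bella=knave, Vik=knave, each remaining statement checks out:
  Hira (knight): "Bella and Vik are knaves" — true. ✓
  Alice (knave): "Bella is a knight or Hira is a knave" — false. ✓
  Bella (knave): "Vik and Hira are the same type, and also Hira is a knave" — false. ✓
  Vik (knave): "Vik and Hira are the same type" — false. ✓
This is the unique consistent assignment.

Knights: Jack and Hira. Knaves: Alice, Bella, and Vik.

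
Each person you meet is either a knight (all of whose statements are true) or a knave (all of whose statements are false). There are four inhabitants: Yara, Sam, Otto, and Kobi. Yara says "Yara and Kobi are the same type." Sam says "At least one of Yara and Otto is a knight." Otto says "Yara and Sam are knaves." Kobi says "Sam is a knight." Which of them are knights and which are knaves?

Yara is a knight, Sam is a knight, Otto is a knave, and Kobi is a knight.

Since Yara is a knight, "Yara and Kobi are the same type" needs to be True, which holds.
Sam is a knight; "at least one of Yara and Otto is a knight" is True, as required.
Otto is a knave; "Yara and Sam are knaves" is False, as required.
Kobi is a knight, and the claim "Sam is a knight" is indeed True.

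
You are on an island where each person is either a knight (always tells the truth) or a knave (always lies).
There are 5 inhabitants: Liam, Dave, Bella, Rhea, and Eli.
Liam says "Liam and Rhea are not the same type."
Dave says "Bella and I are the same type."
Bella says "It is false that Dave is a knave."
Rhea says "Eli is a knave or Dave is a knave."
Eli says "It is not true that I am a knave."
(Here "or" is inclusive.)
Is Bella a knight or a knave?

Bella is a knight.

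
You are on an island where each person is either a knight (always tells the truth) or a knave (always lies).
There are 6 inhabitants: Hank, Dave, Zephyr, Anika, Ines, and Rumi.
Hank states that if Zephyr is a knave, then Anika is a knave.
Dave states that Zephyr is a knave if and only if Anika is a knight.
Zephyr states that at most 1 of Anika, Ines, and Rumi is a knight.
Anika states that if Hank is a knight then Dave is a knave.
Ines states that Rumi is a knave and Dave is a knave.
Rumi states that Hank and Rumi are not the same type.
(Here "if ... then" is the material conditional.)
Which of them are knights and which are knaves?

Knights: Dave, Anika, and Rumi. Knaves: Hank, Zephyr, and Ines.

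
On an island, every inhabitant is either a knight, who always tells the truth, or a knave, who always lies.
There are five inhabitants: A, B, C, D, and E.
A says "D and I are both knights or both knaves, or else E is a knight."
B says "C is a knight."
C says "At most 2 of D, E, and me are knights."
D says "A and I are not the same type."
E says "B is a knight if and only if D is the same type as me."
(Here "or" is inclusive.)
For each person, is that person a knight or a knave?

Knights: B, C, and D. Knaves: A and E.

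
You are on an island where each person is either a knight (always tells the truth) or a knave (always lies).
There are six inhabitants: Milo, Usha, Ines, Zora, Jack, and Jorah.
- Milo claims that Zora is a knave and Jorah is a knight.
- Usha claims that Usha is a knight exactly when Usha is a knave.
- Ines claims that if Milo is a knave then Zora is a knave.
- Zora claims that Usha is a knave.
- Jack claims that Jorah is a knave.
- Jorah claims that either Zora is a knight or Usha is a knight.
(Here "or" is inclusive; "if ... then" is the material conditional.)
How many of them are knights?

2

The unique consistent assignment is Milo=knave, Usha=knave, Ines=knave, Zora=knight, Jack=knave, Jorah=knight.
That has 2 knights.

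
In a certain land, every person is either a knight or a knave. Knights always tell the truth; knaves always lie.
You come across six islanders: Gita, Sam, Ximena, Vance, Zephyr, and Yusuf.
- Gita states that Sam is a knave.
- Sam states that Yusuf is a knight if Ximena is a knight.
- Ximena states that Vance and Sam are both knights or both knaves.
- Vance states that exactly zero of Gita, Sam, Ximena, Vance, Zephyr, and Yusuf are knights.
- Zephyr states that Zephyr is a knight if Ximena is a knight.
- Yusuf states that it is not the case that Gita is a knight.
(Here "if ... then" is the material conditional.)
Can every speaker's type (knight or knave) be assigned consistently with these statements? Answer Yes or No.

Yes

One consistent assignment: Gita=knight, Sam=knave, Ximena=knight, Vance=knave, Zephyr=knight, Yusuf=knave.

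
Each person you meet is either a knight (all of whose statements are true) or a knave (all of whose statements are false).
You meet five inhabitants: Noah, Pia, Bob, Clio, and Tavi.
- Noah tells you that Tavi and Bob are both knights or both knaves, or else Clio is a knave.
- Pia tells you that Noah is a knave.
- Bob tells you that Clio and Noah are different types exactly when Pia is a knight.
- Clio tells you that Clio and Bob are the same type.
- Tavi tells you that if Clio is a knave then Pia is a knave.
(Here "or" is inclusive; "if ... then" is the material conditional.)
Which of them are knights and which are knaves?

Noah is a knight, Pia is a knave, Bob is a knight, Clio is a knight, and Tavi is a knight.

As a knight, Noah's statement "Tavi and Bob are both knights or both knaves, or else Clio is a knave" should be True; it is.
Pia is a knave, so "Noah is a knave" must be False — and it is.
Bob (knight): "Clio and Noah are different types exactly when Pia is a knight" — True. ✓
Clio is a knight, so "Clio and Bob are the same type" must be True — and it is.
Tavi is a knight, so "if Clio is a knave then Pia is a knave" must be True — and it is.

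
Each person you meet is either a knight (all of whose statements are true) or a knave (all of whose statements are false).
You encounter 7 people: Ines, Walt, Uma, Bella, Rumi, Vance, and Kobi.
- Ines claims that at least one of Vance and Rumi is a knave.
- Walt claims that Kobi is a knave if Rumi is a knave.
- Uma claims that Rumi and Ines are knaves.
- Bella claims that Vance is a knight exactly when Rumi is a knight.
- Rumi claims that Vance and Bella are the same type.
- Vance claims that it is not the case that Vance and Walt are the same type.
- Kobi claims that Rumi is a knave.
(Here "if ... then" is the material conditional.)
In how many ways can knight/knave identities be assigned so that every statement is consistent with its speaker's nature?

Consistent assignments:
  Ines=knight, Walt=knave, Uma=knave, Bella=knight, Rumi=knave, Vance=knave, Kobi=knight
  Ines=knight, Walt=knave, Uma=knave, Bella=knave, Rumi=knave, Vance=knight, Kobi=knight

2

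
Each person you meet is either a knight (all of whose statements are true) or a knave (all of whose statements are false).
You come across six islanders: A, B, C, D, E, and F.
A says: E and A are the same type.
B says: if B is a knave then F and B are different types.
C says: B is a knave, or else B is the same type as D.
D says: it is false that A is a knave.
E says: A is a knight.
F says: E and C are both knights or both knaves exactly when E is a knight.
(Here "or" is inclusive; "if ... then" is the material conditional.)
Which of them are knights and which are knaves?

Knights: A, B, C, D, E, and F. Knaves: none.

As a knight, A's statement "E and A are the same type" should be True; it is.
B is a knight; "if B is a knave then F and B are different types" is True, as required.
Since C is a knight, "B is a knave, or else B is the same type as D" needs to be True, which holds.
D is a knight, and the claim "it is false that A is a knave" is indeed True.
E is a knight; "A is a knight" is True, as required.
Since F is a knight, "E and C are both knights or both knaves exactly when E is a knight" needs to be True, which holds.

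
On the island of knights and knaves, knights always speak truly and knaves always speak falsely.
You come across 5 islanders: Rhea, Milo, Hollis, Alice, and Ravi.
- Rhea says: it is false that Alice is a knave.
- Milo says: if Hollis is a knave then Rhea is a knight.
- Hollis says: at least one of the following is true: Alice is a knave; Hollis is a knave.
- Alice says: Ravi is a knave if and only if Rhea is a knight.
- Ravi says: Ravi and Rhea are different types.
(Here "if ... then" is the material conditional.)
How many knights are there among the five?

The unique consistent assignment is Rhea=knave, Milo=knight, Hollis=knight, Alice=knave, Ravi=knave.
That has 2 knights.

2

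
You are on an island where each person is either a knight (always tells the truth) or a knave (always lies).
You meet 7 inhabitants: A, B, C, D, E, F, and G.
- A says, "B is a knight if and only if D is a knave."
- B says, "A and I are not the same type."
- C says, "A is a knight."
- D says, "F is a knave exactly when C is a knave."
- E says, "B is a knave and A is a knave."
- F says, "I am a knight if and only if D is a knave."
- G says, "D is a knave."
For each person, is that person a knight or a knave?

A is a knave, B is a knave, C is a knave, D is a knave, E is a knight, F is a knight, and G is a knight.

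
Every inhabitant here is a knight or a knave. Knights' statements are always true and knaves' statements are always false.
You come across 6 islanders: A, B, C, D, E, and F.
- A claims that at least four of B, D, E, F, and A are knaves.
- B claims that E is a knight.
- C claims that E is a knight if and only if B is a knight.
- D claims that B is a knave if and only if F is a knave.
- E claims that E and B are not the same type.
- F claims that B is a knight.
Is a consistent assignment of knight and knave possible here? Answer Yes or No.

No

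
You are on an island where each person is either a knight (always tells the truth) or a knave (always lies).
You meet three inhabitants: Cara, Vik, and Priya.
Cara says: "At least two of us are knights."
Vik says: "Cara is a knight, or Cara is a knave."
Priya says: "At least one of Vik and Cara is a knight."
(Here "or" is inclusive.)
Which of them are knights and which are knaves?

As a knight, Cara's statement "at least two of us are knights" should be True; it is.
Since Vik is a knight, "Cara is a knight, or Cara is a knave" needs to be True, which holds.
Priya is a knight, and the claim "at least one of Vik and Cara is a knight" is indeed True.

Knights: Cara, Vik, and Priya. Knaves: none.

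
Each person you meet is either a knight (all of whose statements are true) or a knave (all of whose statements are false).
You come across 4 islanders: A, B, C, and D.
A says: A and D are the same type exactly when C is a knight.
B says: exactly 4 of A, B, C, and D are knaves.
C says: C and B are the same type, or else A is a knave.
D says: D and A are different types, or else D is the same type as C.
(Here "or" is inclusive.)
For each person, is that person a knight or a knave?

Knights: C and D. Knaves: A and B.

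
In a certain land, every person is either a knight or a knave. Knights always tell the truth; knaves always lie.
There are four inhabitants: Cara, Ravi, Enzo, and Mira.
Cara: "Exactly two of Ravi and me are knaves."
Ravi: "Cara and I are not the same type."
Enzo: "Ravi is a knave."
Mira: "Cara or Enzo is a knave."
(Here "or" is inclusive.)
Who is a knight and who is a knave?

Cara is a knave, Ravi is a knight, Enzo is a knave, and Mira is a knight.

Cara (knave): "exactly two of Ravi and me are knaves" — False. ✓
Ravi is a knight; "Cara and I are not the same type" is True, as required.
Enzo is a knave, so "Ravi is a knave" must be False — and it is.
Mira is a knight, so "Cara or Enzo is a knave" must be True — and it is.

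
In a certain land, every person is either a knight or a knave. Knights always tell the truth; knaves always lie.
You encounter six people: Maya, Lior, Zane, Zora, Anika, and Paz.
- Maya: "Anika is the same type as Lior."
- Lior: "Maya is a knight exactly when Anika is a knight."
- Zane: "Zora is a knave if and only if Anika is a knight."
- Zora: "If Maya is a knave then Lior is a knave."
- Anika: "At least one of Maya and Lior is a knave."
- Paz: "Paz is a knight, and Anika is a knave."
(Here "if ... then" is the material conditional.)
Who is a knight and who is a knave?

Maya is a knave, Lior is a knave, Zane is a knave, Zora is a knight, Anika is a knight, and Paz is a knave.

Maya is a knave, and the claim "Anika is the same type as Lior" is indeed False.
Lior is a knave, and the claim "Maya is a knight exactly when Anika is a knight" is indeed False.
Zane (knave): "Zora is a knave if and only if Anika is a knight" — False. ✓
Since Zora is a knight, "if Maya is a knave then Lior is a knave" needs to be True, which holds.
Since Anika is a knight, "at least one of Maya and Lior is a knave" needs to be True, which holds.
Paz is a knave, so "Paz is a knight, and Anika is a knave" must be False — and it is.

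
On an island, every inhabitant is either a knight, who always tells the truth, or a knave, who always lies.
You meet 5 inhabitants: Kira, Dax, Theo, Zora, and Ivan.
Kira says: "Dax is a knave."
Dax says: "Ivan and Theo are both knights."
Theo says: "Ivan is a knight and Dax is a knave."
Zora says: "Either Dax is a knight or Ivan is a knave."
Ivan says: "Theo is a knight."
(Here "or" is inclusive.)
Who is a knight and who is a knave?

Kira is a knight, Dax is a knave, Theo is a knave, Zora is a knight, and Ivan is a knave.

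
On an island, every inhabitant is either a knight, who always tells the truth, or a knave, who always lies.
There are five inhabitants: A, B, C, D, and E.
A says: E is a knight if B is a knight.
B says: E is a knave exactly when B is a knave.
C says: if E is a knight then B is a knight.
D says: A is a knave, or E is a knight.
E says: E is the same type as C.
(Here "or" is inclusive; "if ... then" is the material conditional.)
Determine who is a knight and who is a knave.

A is a knight, B is a knight, C is a knight, D is a knight, and E is a knight.

As a knight, A's statement "E is a knight if B is a knight" should be true; it is.
Since B is a knight, "E is a knave exactly when B is a knave" needs to be true, which holds.
C (knight): "if E is a knight then B is a knight" — true. ✓
D is a knight, and the claim "A is a knave, or E is a knight" is indeed true.
Since E is a knight, "E is the same type as C" needs to be true, which holds.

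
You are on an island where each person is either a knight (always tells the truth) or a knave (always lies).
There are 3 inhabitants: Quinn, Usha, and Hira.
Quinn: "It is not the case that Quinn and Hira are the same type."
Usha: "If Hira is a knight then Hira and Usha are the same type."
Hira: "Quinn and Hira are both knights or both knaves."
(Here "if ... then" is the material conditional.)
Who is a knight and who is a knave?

Quinn is a knight, so "it is not the case that Quinn and Hira are the same type" must be True — and it is.
Usha is a knight, so "if Hira is a knight then Hira and Usha are the same type" must be True — and it is.
Hira is a knave; "Quinn and Hira are both knights or both knaves" is False, as required.

Knights: Quinn and Usha. Knaves: Hira.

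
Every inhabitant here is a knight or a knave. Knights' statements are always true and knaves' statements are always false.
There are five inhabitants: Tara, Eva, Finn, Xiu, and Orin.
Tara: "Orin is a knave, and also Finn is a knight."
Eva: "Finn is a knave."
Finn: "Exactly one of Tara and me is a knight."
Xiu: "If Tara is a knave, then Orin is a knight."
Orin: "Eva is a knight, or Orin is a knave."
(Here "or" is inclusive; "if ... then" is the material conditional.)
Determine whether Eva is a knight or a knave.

Eva is a knight.

Consistent assignments: {Tara=knave, Eva=knight, Finn=knave, Xiu=knight, Orin=knight}
In every consistent assignment, Eva is a knight.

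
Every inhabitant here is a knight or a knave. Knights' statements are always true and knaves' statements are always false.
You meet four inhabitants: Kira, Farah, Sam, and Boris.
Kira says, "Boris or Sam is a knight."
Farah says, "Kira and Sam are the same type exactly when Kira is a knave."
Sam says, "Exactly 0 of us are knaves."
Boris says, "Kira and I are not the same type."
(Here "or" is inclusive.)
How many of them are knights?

The unique consistent assignment is Kira=knave, Farah=knight, Sam=knave, Boris=knave.
That has 1 knight.

1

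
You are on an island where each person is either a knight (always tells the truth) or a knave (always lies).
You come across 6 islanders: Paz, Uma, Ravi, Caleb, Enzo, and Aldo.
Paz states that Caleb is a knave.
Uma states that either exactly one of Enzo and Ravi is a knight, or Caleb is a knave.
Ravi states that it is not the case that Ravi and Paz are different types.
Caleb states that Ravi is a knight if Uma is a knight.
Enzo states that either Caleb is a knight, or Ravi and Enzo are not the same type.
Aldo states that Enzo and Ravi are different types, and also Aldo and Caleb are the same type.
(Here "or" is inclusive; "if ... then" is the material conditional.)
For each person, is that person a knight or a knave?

Paz is a knight, Uma is a knight, Ravi is a knave, Caleb is a knave, Enzo is a knave, and Aldo is a knave.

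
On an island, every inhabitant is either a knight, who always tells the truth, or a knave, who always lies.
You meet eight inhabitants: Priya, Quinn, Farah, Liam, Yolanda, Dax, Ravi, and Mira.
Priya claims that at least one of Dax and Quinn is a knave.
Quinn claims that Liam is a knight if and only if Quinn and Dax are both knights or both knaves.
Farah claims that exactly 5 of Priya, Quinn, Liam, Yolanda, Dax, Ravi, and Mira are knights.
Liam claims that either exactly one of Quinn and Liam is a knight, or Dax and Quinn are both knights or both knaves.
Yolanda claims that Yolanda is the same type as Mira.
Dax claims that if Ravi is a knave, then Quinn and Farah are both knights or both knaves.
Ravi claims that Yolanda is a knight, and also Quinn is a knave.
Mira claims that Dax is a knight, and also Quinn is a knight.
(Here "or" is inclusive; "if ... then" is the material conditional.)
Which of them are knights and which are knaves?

Knights: Quinn, Farah, Liam, Yolanda, Dax, and Mira. Knaves: Priya and Ravi.

Priya is a knave, and the claim "at least one of Dax and Quinn is a knave" is indeed false.
As a knight, Quinn's statement "Liam is a knight if and only if Quinn and Dax are both knights or both knaves" should be true; it is.
As a knight, Farah's statement "exactly 5 of Priya, Quinn, Liam, Yolanda, Dax, Ravi, and Mira are knights" should be true; it is.
Liam (knight): "either exactly one of Quinn and Liam is a knight, or Dax and Quinn are both knights or both knaves" — true. ✓
Yolanda is a knight, and the claim "Yolanda is the same type as Mira" is indeed true.
Since Dax is a knight, "if Ravi is a knave, then Quinn and Farah are both knights or both knaves" needs to be true, which holds.
Ravi (knave): "Yolanda is a knight, and also Quinn is a knave" — false. ✓
Mira (knight): "Dax is a knight, and also Quinn is a knight" — true. ✓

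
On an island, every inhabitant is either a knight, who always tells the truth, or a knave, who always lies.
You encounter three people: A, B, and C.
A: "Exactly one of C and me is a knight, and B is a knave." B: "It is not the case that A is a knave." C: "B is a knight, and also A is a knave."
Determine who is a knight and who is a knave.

Suppose A is a knight. Then A's statement "exactly one of C and me is a knight, and B is a knave" would have to be true. Checking the 4 ways to assign the others, none is consistent with every speaker.
(For instance, with B=knave, C=knave, B's claim "it is not the case that A is a knave" comes out true where it would need to be false.)
So A must be a knave, making "exactly one of C and me is a knight, and B is a knave" false. Taking A=knave, B=knave, C=knave, each remaining statement checks out:
  B (knave): "it is not the case that A is a knave" — false. ✓
  C (knave): "B is a knight, and also A is a knave" — false. ✓
This is the unique consistent assignment.

A is a knave, B is a knave, and C is a knave.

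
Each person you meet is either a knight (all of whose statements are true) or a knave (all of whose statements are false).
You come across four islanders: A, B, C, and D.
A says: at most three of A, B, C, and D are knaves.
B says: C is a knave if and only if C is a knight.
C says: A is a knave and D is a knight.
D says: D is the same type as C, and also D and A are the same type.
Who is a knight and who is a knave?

A is a knight, B is a knave, C is a knave, and D is a knave.

Suppose A is a knave. Then A's statement "at most three of A, B, C, and D are knaves" would have to be false. Checking the 8 ways to assign the others, none is consistent with every speaker.
(For instance, with B=knave, C=knave, D=knave, D's claim "D is the same type as C, and also D and A are the same type" comes out true where it would need to be false.)
So A must be a knight, making "at most three of A, B, C, and D are knaves" true. Taking A=knight, B=knave, C=knave, D=knave, each remaining statement checks out:
  B (knave): "C is a knave if and only if C is a knight" — false. ✓
  C (knave): "A is a knave and D is a knight" — false. ✓
  D (knave): "D is the same type as C, and also D and A are the same type" — false. ✓
This is the unique consistent assignment.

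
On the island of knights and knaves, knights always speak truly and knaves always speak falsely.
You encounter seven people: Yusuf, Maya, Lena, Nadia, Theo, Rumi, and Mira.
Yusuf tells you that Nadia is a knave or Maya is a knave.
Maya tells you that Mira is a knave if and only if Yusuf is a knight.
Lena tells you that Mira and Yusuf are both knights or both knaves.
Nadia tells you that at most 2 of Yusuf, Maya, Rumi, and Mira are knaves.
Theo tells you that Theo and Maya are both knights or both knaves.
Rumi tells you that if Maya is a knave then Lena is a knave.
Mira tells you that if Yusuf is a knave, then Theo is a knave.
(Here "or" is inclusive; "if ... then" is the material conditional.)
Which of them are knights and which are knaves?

Yusuf is a knave, Maya is a knight, Lena is a knave, Nadia is a knight, Theo is a knave, Rumi is a knight, and Mira is a knight.

Yusuf (knave): "Nadia is a knave or Maya is a knave" — False. ✓
Maya is a knight; "Mira is a knave if and only if Yusuf is a knight" is True, as required.
Lena (knave): "Mira and Yusuf are both knights or both knaves" — False. ✓
As a knight, Nadia's statement "at most 2 of Yusuf, Maya, Rumi, and Mira are knaves" should be True; it is.
Theo is a knave; "Theo and Maya are both knights or both knaves" is False, as required.
Rumi is a knight; "if Maya is a knave then Lena is a knave" is True, as required.
As a knight, Mira's statement "if Yusuf is a knave, then Theo is a knave" should be True; it is.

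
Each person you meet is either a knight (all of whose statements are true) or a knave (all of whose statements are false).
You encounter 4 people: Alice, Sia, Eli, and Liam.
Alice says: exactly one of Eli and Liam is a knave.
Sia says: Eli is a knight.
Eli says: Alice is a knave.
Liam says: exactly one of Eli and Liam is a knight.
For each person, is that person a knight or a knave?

Alice (knight): "exactly one of Eli and Liam is a knave" — True. ✓
Sia is a knave, and the claim "Eli is a knight" is indeed false.
Eli is a knave, and the claim "Alice is a knave" is indeed false.
Since Liam is a knight, "exactly one of Eli and Liam is a knight" needs to be True, which holds.

Alice is a knight, Sia is a knave, Eli is a knave, and Liam is a knight.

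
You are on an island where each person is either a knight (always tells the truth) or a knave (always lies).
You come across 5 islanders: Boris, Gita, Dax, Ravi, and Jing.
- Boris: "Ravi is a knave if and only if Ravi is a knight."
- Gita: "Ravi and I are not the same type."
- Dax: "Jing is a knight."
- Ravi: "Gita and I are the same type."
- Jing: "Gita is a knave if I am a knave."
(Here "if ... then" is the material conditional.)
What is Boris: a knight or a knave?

Boris is a knave.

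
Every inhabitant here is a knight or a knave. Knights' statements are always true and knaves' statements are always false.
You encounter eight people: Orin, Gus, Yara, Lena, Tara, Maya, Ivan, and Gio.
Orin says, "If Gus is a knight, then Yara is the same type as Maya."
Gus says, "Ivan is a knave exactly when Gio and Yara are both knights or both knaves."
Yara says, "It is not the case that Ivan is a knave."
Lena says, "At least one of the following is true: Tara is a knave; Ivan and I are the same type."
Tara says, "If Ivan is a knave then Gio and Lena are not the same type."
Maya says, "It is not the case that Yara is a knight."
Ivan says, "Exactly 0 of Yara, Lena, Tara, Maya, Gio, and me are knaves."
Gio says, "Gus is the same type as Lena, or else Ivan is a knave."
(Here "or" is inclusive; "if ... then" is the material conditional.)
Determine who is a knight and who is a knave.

Knights: Orin, Lena, Maya, and Gio. Knaves: Gus, Yara, Tara, and Ivan.

Orin is a knight, and the claim "if Gus is a knight, then Yara is the same type as Maya" is indeed True.
Gus is a knave; "Ivan is a knave exactly when Gio and Yara are both knights or both knaves" is false, as required.
Yara is a knave; "it is not the case that Ivan is a knave" is false, as required.
Lena (knight): "at least one of the following is true: Tara is a knave; Ivan and I are the same type" — True. ✓
As a knave, Tara's statement "if Ivan is a knave then Gio and Lena are not the same type" should be false; it is.
Maya (knight): "it is not the case that Yara is a knight" — True. ✓
As a knave, Ivan's statement "exactly 0 of Yara, Lena, Tara, Maya, Gio, and me are knaves" should be false; it is.
Gio is a knight; "Gus is the same type as Lena, or else Ivan is a knave" is True, as required.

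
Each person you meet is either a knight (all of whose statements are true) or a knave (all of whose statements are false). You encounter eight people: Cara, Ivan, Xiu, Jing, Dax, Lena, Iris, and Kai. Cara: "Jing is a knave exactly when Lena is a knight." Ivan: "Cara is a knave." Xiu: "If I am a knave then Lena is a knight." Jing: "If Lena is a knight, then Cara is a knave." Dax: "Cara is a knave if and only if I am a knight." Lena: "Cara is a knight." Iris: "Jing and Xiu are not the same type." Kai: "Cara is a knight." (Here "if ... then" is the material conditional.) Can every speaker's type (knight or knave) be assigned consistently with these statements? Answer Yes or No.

No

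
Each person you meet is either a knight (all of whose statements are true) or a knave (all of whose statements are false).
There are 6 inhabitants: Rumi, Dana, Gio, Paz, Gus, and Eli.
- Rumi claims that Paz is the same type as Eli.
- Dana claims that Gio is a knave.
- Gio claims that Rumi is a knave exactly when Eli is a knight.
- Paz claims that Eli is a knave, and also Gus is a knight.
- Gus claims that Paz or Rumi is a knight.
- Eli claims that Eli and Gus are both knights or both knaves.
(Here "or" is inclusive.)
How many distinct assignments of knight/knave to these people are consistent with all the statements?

1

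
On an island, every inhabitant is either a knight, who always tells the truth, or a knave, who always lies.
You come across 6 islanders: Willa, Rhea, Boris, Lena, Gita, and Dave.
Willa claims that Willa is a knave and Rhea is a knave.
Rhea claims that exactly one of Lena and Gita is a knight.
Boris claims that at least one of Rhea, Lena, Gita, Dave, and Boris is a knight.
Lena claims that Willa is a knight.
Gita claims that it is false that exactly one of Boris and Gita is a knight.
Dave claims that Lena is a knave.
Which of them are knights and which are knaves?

Willa is a knave, Rhea is a knight, Boris is a knight, Lena is a knave, Gita is a knight, and Dave is a knight.

Willa is a knave, so "Willa is a knave and Rhea is a knave" must be false — and it is.
As a knight, Rhea's statement "exactly one of Lena and Gita is a knight" should be true; it is.
Since Boris is a knight, "at least one of Rhea, Lena, Gita, Dave, and Boris is a knight" needs to be true, which holds.
Lena (knave): "Willa is a knight" — false. ✓
Since Gita is a knight, "it is false that exactly one of Boris and Gita is a knight" needs to be true, which holds.
As a knight, Dave's statement "Lena is a knave" should be true; it is.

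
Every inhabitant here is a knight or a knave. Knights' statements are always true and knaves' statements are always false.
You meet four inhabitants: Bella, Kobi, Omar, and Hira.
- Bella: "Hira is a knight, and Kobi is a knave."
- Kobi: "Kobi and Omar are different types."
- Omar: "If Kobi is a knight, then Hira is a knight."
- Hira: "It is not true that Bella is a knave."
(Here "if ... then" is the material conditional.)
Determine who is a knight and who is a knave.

Bella is a knave, Kobi is a knight, Omar is a knave, and Hira is a knave.

As a knave, Bella's statement "Hira is a knight, and Kobi is a knave" should be False; it is.
Kobi is a knight; "Kobi and Omar are different types" is true, as required.
Omar is a knave; "if Kobi is a knight, then Hira is a knight" is False, as required.
As a knave, Hira's statement "it is not true that Bella is a knave" should be False; it is.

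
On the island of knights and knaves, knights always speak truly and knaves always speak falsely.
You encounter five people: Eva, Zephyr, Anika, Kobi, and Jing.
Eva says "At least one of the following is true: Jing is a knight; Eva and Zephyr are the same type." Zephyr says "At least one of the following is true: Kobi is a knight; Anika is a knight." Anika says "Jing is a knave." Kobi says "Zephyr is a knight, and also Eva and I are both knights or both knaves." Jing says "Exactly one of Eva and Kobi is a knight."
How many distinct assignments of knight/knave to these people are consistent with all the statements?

2

Consistent assignments:
  Eva=knight, Zephyr=knight, Anika=knight, Kobi=knight, Jing=knave
  Eva=knight, Zephyr=knave, Anika=knave, Kobi=knave, Jing=knight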